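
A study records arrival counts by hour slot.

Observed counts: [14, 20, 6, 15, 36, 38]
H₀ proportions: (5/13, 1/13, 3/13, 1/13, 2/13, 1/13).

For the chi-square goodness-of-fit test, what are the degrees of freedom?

df = k − 1 = 6 − 1 = 5

degrees of freedom = 5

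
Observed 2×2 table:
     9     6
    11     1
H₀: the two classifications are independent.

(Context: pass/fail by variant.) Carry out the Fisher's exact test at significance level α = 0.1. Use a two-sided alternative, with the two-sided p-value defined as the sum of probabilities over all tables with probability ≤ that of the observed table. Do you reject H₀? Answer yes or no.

reject H₀: yes

Margins: r₁=15, r₂=12, c₁=20, c₂=7, n=27
p_obs = C(15,9)·C(12,11)/C(27,20); sum pmf over tables with pmf ≤ p_obs
p-value (two-sided) = 0.09138
At α=0.1: p < α → reject H₀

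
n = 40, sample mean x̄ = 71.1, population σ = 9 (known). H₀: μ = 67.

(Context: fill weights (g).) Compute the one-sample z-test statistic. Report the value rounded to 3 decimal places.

test statistic = 2.881

SE = σ/√n = 9/√40 = 1.4230
z = (x̄−μ₀)/SE = (71.1−67)/1.4230 = 2.8812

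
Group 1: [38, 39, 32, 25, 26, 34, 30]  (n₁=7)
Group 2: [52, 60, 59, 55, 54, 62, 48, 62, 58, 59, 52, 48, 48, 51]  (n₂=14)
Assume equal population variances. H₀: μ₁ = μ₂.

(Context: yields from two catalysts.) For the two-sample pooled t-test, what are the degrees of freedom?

degrees of freedom = 19

df = n₁ + n₂ − 2 = 7 + 14 − 2 = 19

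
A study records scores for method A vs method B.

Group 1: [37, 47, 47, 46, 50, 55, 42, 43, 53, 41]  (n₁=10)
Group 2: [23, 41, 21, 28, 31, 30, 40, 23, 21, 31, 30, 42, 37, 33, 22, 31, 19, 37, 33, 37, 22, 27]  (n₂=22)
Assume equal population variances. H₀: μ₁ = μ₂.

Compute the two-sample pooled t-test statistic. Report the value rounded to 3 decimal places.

test statistic = 6.349

x̄₁=46.100, s₁=5.567, n₁=10
x̄₂=29.955, s₂=7.088, n₂=22
s_p² = [9·5.567² + 21·7.088²]/30 = 44.4618
SE = √(s_p²·(1/10+1/22)) = 2.5431
t = (46.100−29.955)/2.5431 = 6.3488
df = 30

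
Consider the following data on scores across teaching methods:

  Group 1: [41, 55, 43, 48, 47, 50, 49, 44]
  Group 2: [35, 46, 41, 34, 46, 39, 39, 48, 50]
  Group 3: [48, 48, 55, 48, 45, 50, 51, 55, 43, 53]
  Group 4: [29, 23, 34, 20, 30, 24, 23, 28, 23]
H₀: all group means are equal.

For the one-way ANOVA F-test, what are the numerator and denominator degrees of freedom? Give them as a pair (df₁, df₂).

degrees of freedom = [3, 32]

k = 4 groups, N = 36 total
df = (k−1, N−k) = (4−1, 36−4) = (3, 32)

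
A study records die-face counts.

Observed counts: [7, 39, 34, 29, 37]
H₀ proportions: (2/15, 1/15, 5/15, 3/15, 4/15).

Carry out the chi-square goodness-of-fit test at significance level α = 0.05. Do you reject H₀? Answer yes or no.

n = 146; E_i = n·p_i = [19.47, 9.73, 48.67, 29.20, 38.93]
χ² = (7−19.47)²/19.47 + (39−9.73)²/9.73 + (34−48.67)²/48.67 + (29−29.20)²/29.20 + (37−38.93)²/38.93 = 100.5017
df = 4
p-value (upper-tail) = 0.00000
At α=0.05: p < α → reject H₀

reject H₀: yes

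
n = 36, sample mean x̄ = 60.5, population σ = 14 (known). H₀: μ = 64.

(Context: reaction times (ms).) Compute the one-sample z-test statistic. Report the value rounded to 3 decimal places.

test statistic = -1.500

SE = σ/√n = 14/√36 = 2.3333
z = (x̄−μ₀)/SE = (60.5−64)/2.3333 = -1.5000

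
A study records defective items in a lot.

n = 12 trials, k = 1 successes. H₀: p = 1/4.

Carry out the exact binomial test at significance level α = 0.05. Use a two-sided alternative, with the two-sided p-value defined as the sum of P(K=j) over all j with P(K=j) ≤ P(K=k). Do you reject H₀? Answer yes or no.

Exact binomial: n=12, k=1, p₀=1/4=0.2500
P(X=j) = C(n,j)·p₀^j·(1−p₀)^(n−j); p = Σ P(X=j) over j with P(X=j) ≤ P(X=1)
p-value (two-sided) = 0.31603
At α=0.05: p ≥ α → fail to reject H₀

reject H₀: no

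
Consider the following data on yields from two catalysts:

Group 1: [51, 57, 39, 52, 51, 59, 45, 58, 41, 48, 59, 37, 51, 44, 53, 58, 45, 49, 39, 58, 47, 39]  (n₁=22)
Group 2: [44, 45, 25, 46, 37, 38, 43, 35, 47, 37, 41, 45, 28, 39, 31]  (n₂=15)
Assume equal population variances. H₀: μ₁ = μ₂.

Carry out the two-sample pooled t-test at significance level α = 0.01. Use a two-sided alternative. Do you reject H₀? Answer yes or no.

reject H₀: yes

x̄₁=49.091, s₁=7.283, n₁=22
x̄₂=38.733, s₂=6.734, n₂=15
s_p² = [21·7.283² + 14·6.734²]/35 = 49.9643
SE = √(s_p²·(1/22+1/15)) = 2.3669
t = (49.091−38.733)/2.3669 = 4.3761
df = 35
p-value (two-sided) = 0.00010
At α=0.01: p < α → reject H₀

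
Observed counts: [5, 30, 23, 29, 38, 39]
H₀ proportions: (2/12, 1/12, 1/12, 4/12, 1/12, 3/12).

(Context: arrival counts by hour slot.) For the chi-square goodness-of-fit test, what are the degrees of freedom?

degrees of freedom = 5

df = k − 1 = 6 − 1 = 5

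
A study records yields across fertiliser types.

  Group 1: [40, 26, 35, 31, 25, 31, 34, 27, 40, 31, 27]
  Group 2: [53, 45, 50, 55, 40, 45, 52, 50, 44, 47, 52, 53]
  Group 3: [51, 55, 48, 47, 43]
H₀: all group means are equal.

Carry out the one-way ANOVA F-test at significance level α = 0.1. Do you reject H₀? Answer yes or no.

Group means [31.55, 48.83, 48.80], grand mean 42.036
SSB = Σnᵢ(x̄ᵢ−x̄)² = 1993.770; SSW = ΣΣ(x−x̄ᵢ)² = 587.194
MSB = 1993.770/2 = 996.8852; MSW = 587.194/25 = 23.4878
F = MSB/MSW = 42.4428
df = (2, 25)
p-value (upper-tail) = 0.00000
At α=0.1: p < α → reject H₀

reject H₀: yes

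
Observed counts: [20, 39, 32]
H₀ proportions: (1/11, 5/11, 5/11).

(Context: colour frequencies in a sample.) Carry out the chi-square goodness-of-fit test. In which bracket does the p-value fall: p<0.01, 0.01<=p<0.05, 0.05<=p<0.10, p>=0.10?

n = 91; E_i = n·p_i = [8.27, 41.36, 41.36]
χ² = (20−8.27)²/8.27 + (39−41.36)²/41.36 + (32−41.36)²/41.36 = 18.8791
df = 2
p-value (upper-tail) = 0.00008
→ bracket: p<0.01

p-value bracket: p<0.01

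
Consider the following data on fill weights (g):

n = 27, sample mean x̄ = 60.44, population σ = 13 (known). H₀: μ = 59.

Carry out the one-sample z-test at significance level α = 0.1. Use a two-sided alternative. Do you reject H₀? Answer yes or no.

reject H₀: no

SE = σ/√n = 13/√27 = 2.5019
z = (x̄−μ₀)/SE = (60.44−59)/2.5019 = 0.5756
p-value (two-sided) = 0.56490
At α=0.1: p ≥ α → fail to reject H₀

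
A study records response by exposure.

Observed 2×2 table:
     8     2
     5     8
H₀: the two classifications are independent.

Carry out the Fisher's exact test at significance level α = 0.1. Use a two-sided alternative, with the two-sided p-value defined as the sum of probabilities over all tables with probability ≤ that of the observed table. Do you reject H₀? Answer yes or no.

reject H₀: yes

Margins: r₁=10, r₂=13, c₁=13, c₂=10, n=23
p_obs = C(10,8)·C(13,5)/C(23,13); sum pmf over tables with pmf ≤ p_obs
p-value (two-sided) = 0.09030
At α=0.1: p < α → reject H₀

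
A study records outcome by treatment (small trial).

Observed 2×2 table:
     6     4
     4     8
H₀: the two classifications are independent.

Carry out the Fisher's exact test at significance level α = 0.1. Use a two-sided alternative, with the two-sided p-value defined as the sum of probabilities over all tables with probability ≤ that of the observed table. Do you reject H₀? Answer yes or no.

Margins: r₁=10, r₂=12, c₁=10, c₂=12, n=22
p_obs = C(10,6)·C(12,4)/C(22,10); sum pmf over tables with pmf ≤ p_obs
p-value (two-sided) = 0.39128
At α=0.1: p ≥ α → fail to reject H₀

reject H₀: no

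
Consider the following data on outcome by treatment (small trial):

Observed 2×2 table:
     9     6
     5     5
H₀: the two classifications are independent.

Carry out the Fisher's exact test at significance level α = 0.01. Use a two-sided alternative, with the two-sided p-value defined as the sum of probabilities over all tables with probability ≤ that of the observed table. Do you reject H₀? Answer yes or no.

reject H₀: no

Margins: r₁=15, r₂=10, c₁=14, c₂=11, n=25
p_obs = C(15,9)·C(10,5)/C(25,14); sum pmf over tables with pmf ≤ p_obs
p-value (two-sided) = 0.69683
At α=0.01: p ≥ α → fail to reject H₀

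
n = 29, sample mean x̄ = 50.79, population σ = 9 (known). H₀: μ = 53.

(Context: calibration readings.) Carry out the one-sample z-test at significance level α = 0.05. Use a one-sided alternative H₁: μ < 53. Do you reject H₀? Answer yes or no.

SE = σ/√n = 9/√29 = 1.6713
z = (x̄−μ₀)/SE = (50.79−53)/1.6713 = -1.3224
p-value (one-sided, H₁ less) = 0.09302
At α=0.05: p ≥ α → fail to reject H₀

reject H₀: no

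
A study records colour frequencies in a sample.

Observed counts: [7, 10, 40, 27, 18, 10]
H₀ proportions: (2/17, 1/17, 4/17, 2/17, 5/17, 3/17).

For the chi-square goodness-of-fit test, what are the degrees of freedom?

df = k − 1 = 6 − 1 = 5

degrees of freedom = 5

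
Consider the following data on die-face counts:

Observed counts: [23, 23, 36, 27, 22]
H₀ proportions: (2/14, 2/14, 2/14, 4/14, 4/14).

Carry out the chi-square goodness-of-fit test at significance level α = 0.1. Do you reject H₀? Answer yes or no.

reject H₀: yes

n = 131; E_i = n·p_i = [18.71, 18.71, 18.71, 37.43, 37.43]
χ² = (23−18.71)²/18.71 + (23−18.71)²/18.71 + (36−18.71)²/18.71 + (27−37.43)²/37.43 + (22−37.43)²/37.43 = 27.1947
df = 4
p-value (upper-tail) = 0.00002
At α=0.1: p < α → reject H₀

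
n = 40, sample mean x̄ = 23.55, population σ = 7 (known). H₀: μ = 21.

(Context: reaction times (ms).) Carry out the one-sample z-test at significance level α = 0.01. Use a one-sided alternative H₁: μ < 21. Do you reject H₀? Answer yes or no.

SE = σ/√n = 7/√40 = 1.1068
z = (x̄−μ₀)/SE = (23.55−21)/1.1068 = 2.3039
p-value (one-sided, H₁ less) = 0.98939
At α=0.01: p ≥ α → fail to reject H₀

reject H₀: no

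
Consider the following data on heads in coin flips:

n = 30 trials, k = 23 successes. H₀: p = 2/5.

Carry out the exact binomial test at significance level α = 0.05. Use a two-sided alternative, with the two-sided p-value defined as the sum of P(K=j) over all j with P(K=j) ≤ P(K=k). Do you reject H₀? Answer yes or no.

Exact binomial: n=30, k=23, p₀=2/5=0.4000
P(X=j) = C(n,j)·p₀^j·(1−p₀)^(n−j); p = Σ P(X=j) over j with P(X=j) ≤ P(X=23)
p-value (two-sided) = 0.00005
At α=0.05: p < α → reject H₀

reject H₀: yes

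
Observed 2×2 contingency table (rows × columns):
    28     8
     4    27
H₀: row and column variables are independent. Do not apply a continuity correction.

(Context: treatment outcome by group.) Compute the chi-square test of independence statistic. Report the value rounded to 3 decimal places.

Row totals [36, 31], col totals [32, 35], n=67
χ² = (28−17.19)²/17.19 + (8−18.81)²/18.81 + (4−14.81)²/14.81 + (27−16.19)²/16.19 = 28.0976
df = 1

test statistic = 28.098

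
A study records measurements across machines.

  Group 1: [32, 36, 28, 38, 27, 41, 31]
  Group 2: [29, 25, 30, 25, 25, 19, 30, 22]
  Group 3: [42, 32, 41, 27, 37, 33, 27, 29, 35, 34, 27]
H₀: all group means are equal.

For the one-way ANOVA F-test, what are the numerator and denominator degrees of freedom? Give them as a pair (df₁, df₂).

degrees of freedom = [2, 23]

k = 3 groups, N = 26 total
df = (k−1, N−k) = (3−1, 26−3) = (2, 23)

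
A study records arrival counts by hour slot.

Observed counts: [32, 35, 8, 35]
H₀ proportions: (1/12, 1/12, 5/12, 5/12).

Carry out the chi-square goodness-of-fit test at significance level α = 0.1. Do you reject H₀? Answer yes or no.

n = 110; E_i = n·p_i = [9.17, 9.17, 45.83, 45.83]
χ² = (32−9.17)²/9.17 + (35−9.17)²/9.17 + (8−45.83)²/45.83 + (35−45.83)²/45.83 = 163.4691
df = 3
p-value (upper-tail) = 0.00000
At α=0.1: p < α → reject H₀

reject H₀: yes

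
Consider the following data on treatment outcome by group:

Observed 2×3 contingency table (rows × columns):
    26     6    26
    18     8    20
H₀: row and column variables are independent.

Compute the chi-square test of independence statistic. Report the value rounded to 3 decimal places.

Row totals [58, 46], col totals [44, 14, 46], n=104
χ² = (26−24.54)²/24.54 + (6−7.81)²/7.81 + (26−25.65)²/25.65 + (18−19.46)²/19.46 + (8−6.19)²/6.19 + (20−20.35)²/20.35 = 1.1536
df = 2

test statistic = 1.154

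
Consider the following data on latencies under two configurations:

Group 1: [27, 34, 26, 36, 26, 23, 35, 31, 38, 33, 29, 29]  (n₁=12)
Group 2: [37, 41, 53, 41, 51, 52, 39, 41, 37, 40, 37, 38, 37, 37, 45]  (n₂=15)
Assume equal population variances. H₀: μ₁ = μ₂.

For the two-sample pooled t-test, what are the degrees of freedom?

degrees of freedom = 25

df = n₁ + n₂ − 2 = 12 + 15 − 2 = 25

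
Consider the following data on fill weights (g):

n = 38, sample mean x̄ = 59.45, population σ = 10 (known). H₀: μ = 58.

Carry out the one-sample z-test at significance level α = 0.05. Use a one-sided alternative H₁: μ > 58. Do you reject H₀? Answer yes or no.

reject H₀: no

SE = σ/√n = 10/√38 = 1.6222
z = (x̄−μ₀)/SE = (59.45−58)/1.6222 = 0.8938
p-value (one-sided, H₁ greater) = 0.18570
At α=0.05: p ≥ α → fail to reject H₀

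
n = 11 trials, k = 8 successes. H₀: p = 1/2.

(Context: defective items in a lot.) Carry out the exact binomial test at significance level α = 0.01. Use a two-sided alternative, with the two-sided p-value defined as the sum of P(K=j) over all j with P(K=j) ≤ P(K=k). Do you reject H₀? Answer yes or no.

reject H₀: no

Exact binomial: n=11, k=8, p₀=1/2=0.5000
P(X=j) = C(n,j)·p₀^j·(1−p₀)^(n−j); p = Σ P(X=j) over j with P(X=j) ≤ P(X=8)
p-value (two-sided) = 0.22656
At α=0.01: p ≥ α → fail to reject H₀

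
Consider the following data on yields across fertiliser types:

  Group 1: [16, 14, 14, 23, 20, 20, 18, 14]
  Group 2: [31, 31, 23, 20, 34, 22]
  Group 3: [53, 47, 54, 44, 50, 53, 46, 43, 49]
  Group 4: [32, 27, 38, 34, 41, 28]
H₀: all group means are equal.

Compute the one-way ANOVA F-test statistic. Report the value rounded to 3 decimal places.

Group means [17.38, 26.83, 48.78, 33.33], grand mean 32.379
SSB = Σnᵢ(x̄ᵢ−x̄)² = 4411.230; SSW = ΣΣ(x−x̄ᵢ)² = 535.597
MSB = 4411.230/3 = 1470.4101; MSW = 535.597/25 = 21.4239
F = MSB/MSW = 68.6341
df = (3, 25)

test statistic = 68.634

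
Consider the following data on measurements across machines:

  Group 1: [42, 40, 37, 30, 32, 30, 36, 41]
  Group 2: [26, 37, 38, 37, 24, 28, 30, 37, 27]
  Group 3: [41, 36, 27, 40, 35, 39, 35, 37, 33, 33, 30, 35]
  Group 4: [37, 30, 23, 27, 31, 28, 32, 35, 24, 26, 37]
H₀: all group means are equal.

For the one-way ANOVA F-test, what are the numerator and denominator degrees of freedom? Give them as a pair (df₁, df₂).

degrees of freedom = [3, 36]

k = 4 groups, N = 40 total
df = (k−1, N−k) = (4−1, 40−4) = (3, 36)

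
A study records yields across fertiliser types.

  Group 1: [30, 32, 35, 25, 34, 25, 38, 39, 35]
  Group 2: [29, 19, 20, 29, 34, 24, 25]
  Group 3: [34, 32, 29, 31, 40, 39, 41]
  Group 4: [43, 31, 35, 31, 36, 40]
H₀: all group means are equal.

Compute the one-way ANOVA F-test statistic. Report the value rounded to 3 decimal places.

test statistic = 5.834

Group means [32.56, 25.71, 35.14, 36.00], grand mean 32.241
SSB = Σnᵢ(x̄ᵢ−x̄)² = 442.802; SSW = ΣΣ(x−x̄ᵢ)² = 632.508
MSB = 442.802/3 = 147.6008; MSW = 632.508/25 = 25.3003
F = MSB/MSW = 5.8340
df = (3, 25)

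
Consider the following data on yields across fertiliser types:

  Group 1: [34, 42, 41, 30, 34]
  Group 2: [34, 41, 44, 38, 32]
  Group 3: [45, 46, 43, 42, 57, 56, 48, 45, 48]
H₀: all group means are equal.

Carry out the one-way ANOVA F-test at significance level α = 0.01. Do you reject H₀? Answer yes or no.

Group means [36.20, 37.80, 47.78], grand mean 42.105
SSB = Σnᵢ(x̄ᵢ−x̄)² = 556.634; SSW = ΣΣ(x−x̄ᵢ)² = 429.156
MSB = 556.634/2 = 278.3170; MSW = 429.156/16 = 26.8222
F = MSB/MSW = 10.3764
df = (2, 16)
p-value (upper-tail) = 0.00129
At α=0.01: p < α → reject H₀

reject H₀: yes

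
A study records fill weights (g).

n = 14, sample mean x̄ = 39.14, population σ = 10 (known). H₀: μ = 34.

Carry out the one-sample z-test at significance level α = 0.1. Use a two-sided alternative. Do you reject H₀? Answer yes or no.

SE = σ/√n = 10/√14 = 2.6726
z = (x̄−μ₀)/SE = (39.14−34)/2.6726 = 1.9232
p-value (two-sided) = 0.05445
At α=0.1: p < α → reject H₀

reject H₀: yes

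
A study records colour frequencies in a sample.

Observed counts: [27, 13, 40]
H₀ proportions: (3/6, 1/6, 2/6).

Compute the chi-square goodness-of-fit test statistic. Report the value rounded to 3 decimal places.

test statistic = 10.900

n = 80; E_i = n·p_i = [40.00, 13.33, 26.67]
χ² = (27−40.00)²/40.00 + (13−13.33)²/13.33 + (40−26.67)²/26.67 = 10.9000
df = 2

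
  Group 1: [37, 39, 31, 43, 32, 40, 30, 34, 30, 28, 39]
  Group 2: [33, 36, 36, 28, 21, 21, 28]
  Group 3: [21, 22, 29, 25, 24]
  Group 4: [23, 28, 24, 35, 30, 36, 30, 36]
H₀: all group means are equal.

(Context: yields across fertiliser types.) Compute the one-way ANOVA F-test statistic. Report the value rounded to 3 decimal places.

Group means [34.82, 29.00, 24.20, 30.25], grand mean 30.613
SSB = Σnᵢ(x̄ᵢ−x̄)² = 419.418; SSW = ΣΣ(x−x̄ᵢ)² = 717.936
MSB = 419.418/3 = 139.8062; MSW = 717.936/27 = 26.5902
F = MSB/MSW = 5.2578
df = (3, 27)

test statistic = 5.258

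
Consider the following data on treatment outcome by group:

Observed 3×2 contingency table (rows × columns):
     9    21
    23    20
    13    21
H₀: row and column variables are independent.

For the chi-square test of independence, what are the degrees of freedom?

degrees of freedom = 2

df = (r−1)(c−1) = (3−1)·(2−1) = 2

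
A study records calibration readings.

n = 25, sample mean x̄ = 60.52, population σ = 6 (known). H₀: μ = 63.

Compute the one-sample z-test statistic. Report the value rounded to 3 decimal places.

test statistic = -2.067

SE = σ/√n = 6/√25 = 1.2000
z = (x̄−μ₀)/SE = (60.52−63)/1.2000 = -2.0667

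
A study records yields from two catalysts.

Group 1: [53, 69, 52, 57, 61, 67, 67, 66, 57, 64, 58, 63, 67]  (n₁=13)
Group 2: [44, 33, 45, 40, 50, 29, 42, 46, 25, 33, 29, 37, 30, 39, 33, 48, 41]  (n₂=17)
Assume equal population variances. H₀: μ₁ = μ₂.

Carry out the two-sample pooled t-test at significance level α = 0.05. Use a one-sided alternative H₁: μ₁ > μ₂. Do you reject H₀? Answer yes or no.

x̄₁=61.615, s₁=5.709, n₁=13
x̄₂=37.882, s₂=7.474, n₂=17
s_p² = [12·5.709² + 16·7.474²]/28 = 45.8872
SE = √(s_p²·(1/13+1/17)) = 2.4958
t = (61.615−37.882)/2.4958 = 9.5092
df = 28
p-value (one-sided, H₁ greater) = 0.00000
At α=0.05: p < α → reject H₀

reject H₀: yes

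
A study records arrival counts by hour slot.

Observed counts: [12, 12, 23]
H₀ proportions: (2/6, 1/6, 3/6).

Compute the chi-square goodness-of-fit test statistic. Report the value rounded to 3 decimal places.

test statistic = 3.085

n = 47; E_i = n·p_i = [15.67, 7.83, 23.50]
χ² = (12−15.67)²/15.67 + (12−7.83)²/7.83 + (23−23.50)²/23.50 = 3.0851
df = 2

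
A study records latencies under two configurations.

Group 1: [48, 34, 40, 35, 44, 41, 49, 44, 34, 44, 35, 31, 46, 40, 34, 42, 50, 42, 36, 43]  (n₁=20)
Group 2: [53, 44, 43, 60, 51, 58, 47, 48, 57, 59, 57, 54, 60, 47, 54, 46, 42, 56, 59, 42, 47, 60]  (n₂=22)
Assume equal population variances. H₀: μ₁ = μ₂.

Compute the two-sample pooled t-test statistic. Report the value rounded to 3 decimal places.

x̄₁=40.600, s₁=5.595, n₁=20
x̄₂=52.000, s₂=6.451, n₂=22
s_p² = [19·5.595² + 21·6.451²]/40 = 36.7200
SE = √(s_p²·(1/20+1/22)) = 1.8722
t = (40.600−52.000)/1.8722 = -6.0891
df = 40

test statistic = -6.089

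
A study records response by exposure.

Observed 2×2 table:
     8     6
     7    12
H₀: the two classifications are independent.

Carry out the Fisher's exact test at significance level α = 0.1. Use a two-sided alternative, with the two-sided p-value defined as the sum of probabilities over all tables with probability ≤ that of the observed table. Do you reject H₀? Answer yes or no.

Margins: r₁=14, r₂=19, c₁=15, c₂=18, n=33
p_obs = C(14,8)·C(19,7)/C(33,15); sum pmf over tables with pmf ≤ p_obs
p-value (two-sided) = 0.30411
At α=0.1: p ≥ α → fail to reject H₀

reject H₀: no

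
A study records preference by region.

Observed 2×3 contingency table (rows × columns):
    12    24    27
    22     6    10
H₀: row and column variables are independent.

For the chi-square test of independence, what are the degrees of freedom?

df = (r−1)(c−1) = (2−1)·(3−1) = 2

degrees of freedom = 2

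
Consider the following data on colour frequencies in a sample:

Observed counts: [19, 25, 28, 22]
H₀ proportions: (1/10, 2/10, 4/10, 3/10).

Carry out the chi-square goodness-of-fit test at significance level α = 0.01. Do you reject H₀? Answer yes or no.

reject H₀: yes

n = 94; E_i = n·p_i = [9.40, 18.80, 37.60, 28.20]
χ² = (19−9.40)²/9.40 + (25−18.80)²/18.80 + (28−37.60)²/37.60 + (22−28.20)²/28.20 = 15.6631
df = 3
p-value (upper-tail) = 0.00133
At α=0.01: p < α → reject H₀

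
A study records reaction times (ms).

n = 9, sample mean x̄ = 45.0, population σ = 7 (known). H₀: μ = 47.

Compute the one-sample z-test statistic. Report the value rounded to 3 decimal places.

SE = σ/√n = 7/√9 = 2.3333
z = (x̄−μ₀)/SE = (45.0−47)/2.3333 = -0.8571

test statistic = -0.857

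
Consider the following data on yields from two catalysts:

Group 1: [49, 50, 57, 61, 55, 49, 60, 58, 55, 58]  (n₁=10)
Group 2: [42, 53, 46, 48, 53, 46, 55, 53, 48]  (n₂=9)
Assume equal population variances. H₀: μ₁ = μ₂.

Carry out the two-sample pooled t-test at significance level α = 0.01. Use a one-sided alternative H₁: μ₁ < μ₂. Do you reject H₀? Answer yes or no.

reject H₀: no

x̄₁=55.200, s₁=4.467, n₁=10
x̄₂=49.333, s₂=4.359, n₂=9
s_p² = [9·4.467² + 8·4.359²]/17 = 19.5059
SE = √(s_p²·(1/10+1/9)) = 2.0293
t = (55.200−49.333)/2.0293 = 2.8910
df = 17
p-value (one-sided, H₁ less) = 0.99492
At α=0.01: p ≥ α → fail to reject H₀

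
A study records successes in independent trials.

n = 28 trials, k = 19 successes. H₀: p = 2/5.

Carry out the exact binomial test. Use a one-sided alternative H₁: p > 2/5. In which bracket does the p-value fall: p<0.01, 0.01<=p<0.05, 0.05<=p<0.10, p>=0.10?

p-value bracket: p<0.01

Exact binomial: n=28, k=19, p₀=2/5=0.4000
P(X≥19) from Σ C(n,i)·p₀^i·(1−p₀)^(n−i)
p-value (one-sided, H₁ greater) = 0.00267
→ bracket: p<0.01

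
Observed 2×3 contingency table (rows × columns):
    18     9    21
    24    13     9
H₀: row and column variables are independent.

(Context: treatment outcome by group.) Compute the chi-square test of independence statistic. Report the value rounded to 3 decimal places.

Row totals [48, 46], col totals [42, 22, 30], n=94
χ² = (18−21.45)²/21.45 + (9−11.23)²/11.23 + (21−15.32)²/15.32 + (24−20.55)²/20.55 + (13−10.77)²/10.77 + (9−14.68)²/14.68 = 6.3447
df = 2

test statistic = 6.345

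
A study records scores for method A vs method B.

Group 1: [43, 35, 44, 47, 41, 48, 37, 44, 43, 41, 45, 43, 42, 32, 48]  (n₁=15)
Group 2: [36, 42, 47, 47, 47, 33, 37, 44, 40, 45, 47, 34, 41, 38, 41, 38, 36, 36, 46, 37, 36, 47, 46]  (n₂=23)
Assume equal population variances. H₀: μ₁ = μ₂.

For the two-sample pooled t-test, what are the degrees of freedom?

df = n₁ + n₂ − 2 = 15 + 23 − 2 = 36

degrees of freedom = 36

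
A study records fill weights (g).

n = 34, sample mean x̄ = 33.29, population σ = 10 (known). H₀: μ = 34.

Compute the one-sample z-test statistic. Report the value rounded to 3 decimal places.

SE = σ/√n = 10/√34 = 1.7150
z = (x̄−μ₀)/SE = (33.29−34)/1.7150 = -0.4140

test statistic = -0.414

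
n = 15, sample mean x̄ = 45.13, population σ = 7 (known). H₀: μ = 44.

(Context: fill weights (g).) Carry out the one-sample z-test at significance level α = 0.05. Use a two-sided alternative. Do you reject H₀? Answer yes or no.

reject H₀: no

SE = σ/√n = 7/√15 = 1.8074
z = (x̄−μ₀)/SE = (45.13−44)/1.8074 = 0.6252
p-value (two-sided) = 0.53183
At α=0.05: p ≥ α → fail to reject H₀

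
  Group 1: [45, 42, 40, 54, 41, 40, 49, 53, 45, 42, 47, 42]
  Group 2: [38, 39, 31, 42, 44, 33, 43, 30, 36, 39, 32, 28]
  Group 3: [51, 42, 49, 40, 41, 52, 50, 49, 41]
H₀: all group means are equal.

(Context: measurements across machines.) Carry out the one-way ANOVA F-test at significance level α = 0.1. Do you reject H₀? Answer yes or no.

Group means [45.00, 36.25, 46.11], grand mean 42.121
SSB = Σnᵢ(x̄ᵢ−x̄)² = 656.376; SSW = ΣΣ(x−x̄ᵢ)² = 775.139
MSB = 656.376/2 = 328.1881; MSW = 775.139/30 = 25.8380
F = MSB/MSW = 12.7018
df = (2, 30)
p-value (upper-tail) = 0.00010
At α=0.1: p < α → reject H₀

reject H₀: yes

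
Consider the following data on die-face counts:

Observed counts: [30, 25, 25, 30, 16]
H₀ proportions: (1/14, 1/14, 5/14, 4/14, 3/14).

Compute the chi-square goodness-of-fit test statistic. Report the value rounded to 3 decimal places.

n = 126; E_i = n·p_i = [9.00, 9.00, 45.00, 36.00, 27.00]
χ² = (30−9.00)²/9.00 + (25−9.00)²/9.00 + (25−45.00)²/45.00 + (30−36.00)²/36.00 + (16−27.00)²/27.00 = 91.8148
df = 4

test statistic = 91.815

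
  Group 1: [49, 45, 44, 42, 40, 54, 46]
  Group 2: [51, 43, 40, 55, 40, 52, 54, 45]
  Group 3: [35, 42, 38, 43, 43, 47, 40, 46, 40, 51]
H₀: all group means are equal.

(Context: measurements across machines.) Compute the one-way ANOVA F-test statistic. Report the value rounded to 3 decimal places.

test statistic = 2.150

Group means [45.71, 47.50, 42.50], grand mean 45.000
SSB = Σnᵢ(x̄ᵢ−x̄)² = 116.071; SSW = ΣΣ(x−x̄ᵢ)² = 593.929
MSB = 116.071/2 = 58.0357; MSW = 593.929/22 = 26.9968
F = MSB/MSW = 2.1497
df = (2, 22)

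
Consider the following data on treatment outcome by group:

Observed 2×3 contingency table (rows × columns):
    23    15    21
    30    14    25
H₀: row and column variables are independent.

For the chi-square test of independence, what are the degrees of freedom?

degrees of freedom = 2

df = (r−1)(c−1) = (2−1)·(3−1) = 2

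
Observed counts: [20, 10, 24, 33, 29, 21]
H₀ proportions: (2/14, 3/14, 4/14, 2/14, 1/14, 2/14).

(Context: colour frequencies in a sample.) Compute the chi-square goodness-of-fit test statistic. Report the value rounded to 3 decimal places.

test statistic = 65.676

n = 137; E_i = n·p_i = [19.57, 29.36, 39.14, 19.57, 9.79, 19.57]
χ² = (20−19.57)²/19.57 + (10−29.36)²/29.36 + (24−39.14)²/39.14 + (33−19.57)²/19.57 + (29−9.79)²/9.79 + (21−19.57)²/19.57 = 65.6764
df = 5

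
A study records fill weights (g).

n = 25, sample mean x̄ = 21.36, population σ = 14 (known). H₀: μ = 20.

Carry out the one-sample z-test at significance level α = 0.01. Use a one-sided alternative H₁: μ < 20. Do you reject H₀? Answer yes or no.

reject H₀: no

SE = σ/√n = 14/√25 = 2.8000
z = (x̄−μ₀)/SE = (21.36−20)/2.8000 = 0.4857
p-value (one-sided, H₁ less) = 0.68642
At α=0.01: p ≥ α → fail to reject H₀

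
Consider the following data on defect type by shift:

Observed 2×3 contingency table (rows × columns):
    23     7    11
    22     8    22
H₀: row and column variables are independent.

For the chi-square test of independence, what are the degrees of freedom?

degrees of freedom = 2

df = (r−1)(c−1) = (2−1)·(3−1) = 2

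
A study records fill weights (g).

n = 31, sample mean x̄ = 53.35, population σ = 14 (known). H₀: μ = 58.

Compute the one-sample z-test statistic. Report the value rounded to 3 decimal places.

test statistic = -1.849

SE = σ/√n = 14/√31 = 2.5145
z = (x̄−μ₀)/SE = (53.35−58)/2.5145 = -1.8493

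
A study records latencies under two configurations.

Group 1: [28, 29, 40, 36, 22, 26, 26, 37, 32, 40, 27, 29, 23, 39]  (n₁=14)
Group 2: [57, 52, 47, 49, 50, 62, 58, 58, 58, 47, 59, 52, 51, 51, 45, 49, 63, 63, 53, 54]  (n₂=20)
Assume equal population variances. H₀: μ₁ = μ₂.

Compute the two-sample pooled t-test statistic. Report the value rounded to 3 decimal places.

x̄₁=31.000, s₁=6.300, n₁=14
x̄₂=53.900, s₂=5.524, n₂=20
s_p² = [13·6.300² + 19·5.524²]/32 = 34.2438
SE = √(s_p²·(1/14+1/20)) = 2.0392
t = (31.000−53.900)/2.0392 = -11.2301
df = 32

test statistic = -11.230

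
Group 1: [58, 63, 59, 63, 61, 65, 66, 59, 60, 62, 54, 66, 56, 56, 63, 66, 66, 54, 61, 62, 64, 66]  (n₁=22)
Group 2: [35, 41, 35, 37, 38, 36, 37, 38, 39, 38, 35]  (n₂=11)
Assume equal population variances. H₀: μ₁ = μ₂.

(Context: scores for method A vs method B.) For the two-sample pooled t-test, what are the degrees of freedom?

degrees of freedom = 31

df = n₁ + n₂ − 2 = 22 + 11 − 2 = 31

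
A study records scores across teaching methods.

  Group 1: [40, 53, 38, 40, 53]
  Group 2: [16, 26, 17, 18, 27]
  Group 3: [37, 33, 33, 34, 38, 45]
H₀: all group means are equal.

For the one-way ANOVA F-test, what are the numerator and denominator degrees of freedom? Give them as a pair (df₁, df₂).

degrees of freedom = [2, 13]

k = 3 groups, N = 16 total
df = (k−1, N−k) = (3−1, 16−3) = (2, 13)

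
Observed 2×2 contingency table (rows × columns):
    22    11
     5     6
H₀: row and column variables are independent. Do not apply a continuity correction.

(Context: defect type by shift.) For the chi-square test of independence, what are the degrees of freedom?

degrees of freedom = 1

df = (r−1)(c−1) = (2−1)·(2−1) = 1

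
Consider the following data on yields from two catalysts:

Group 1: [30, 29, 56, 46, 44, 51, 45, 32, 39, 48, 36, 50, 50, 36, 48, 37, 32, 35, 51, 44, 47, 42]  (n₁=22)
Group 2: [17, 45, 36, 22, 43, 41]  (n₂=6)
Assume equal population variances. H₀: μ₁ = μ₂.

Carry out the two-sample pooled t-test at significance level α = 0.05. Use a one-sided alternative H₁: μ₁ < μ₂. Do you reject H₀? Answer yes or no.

reject H₀: no

x̄₁=42.182, s₁=7.817, n₁=22
x̄₂=34.000, s₂=11.730, n₂=6
s_p² = [21·7.817² + 5·11.730²]/26 = 75.8182
SE = √(s_p²·(1/22+1/6)) = 4.0103
t = (42.182−34.000)/4.0103 = 2.0402
df = 26
p-value (one-sided, H₁ less) = 0.97420
At α=0.05: p ≥ α → fail to reject H₀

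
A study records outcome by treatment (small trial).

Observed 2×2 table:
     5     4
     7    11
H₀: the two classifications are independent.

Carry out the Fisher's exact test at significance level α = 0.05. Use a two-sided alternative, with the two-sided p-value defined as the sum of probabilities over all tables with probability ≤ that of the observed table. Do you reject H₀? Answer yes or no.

Margins: r₁=9, r₂=18, c₁=12, c₂=15, n=27
p_obs = C(9,5)·C(18,7)/C(27,12); sum pmf over tables with pmf ≤ p_obs
p-value (two-sided) = 0.44790
At α=0.05: p ≥ α → fail to reject H₀

reject H₀: no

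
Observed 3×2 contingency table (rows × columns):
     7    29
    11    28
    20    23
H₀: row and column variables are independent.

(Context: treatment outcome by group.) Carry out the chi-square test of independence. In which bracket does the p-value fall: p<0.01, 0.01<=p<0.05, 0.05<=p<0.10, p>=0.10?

p-value bracket: 0.01<=p<0.05

Row totals [36, 39, 43], col totals [38, 80], n=118
χ² = (7−11.59)²/11.59 + (29−24.41)²/24.41 + (11−12.56)²/12.56 + (28−26.44)²/26.44 + (20−13.85)²/13.85 + (23−29.15)²/29.15 = 7.0019
df = 2
p-value (upper-tail) = 0.03017
→ bracket: 0.01<=p<0.05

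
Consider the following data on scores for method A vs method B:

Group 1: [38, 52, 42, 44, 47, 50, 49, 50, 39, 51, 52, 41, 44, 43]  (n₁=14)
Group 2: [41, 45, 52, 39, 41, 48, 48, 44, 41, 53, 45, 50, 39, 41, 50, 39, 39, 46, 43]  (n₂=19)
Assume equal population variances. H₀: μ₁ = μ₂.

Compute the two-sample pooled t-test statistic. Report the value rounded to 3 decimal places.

test statistic = 0.859

x̄₁=45.857, s₁=4.881, n₁=14
x̄₂=44.421, s₂=4.647, n₂=19
s_p² = [13·4.881² + 18·4.647²]/31 = 22.5273
SE = √(s_p²·(1/14+1/19)) = 1.6717
t = (45.857−44.421)/1.6717 = 0.8590
df = 31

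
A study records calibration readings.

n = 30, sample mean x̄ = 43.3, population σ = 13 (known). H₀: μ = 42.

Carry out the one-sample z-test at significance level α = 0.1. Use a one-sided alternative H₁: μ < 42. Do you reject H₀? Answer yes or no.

SE = σ/√n = 13/√30 = 2.3735
z = (x̄−μ₀)/SE = (43.3−42)/2.3735 = 0.5477
p-value (one-sided, H₁ less) = 0.70806
At α=0.1: p ≥ α → fail to reject H₀

reject H₀: no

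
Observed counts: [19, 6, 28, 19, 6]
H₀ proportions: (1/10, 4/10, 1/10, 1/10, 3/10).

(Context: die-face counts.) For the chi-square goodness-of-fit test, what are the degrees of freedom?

df = k − 1 = 5 − 1 = 4

degrees of freedom = 4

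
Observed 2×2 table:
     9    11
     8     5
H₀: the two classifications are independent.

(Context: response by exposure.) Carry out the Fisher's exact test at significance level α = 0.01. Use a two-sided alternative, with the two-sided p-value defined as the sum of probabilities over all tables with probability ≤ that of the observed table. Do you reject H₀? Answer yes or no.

Margins: r₁=20, r₂=13, c₁=17, c₂=16, n=33
p_obs = C(20,9)·C(13,8)/C(33,17); sum pmf over tables with pmf ≤ p_obs
p-value (two-sided) = 0.48127
At α=0.01: p ≥ α → fail to reject H₀

reject H₀: no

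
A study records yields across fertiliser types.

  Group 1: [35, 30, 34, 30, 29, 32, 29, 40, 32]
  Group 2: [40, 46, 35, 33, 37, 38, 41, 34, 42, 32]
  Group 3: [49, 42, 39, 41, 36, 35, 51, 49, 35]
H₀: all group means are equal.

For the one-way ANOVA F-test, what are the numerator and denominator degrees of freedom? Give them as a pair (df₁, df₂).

k = 3 groups, N = 28 total
df = (k−1, N−k) = (3−1, 28−3) = (2, 25)

degrees of freedom = [2, 25]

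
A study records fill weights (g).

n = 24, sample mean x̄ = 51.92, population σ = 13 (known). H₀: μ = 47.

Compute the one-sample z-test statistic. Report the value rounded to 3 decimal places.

test statistic = 1.854

SE = σ/√n = 13/√24 = 2.6536
z = (x̄−μ₀)/SE = (51.92−47)/2.6536 = 1.8541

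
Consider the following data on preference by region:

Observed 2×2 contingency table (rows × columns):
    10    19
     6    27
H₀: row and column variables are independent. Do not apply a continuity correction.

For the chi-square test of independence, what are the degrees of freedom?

df = (r−1)(c−1) = (2−1)·(2−1) = 1

degrees of freedom = 1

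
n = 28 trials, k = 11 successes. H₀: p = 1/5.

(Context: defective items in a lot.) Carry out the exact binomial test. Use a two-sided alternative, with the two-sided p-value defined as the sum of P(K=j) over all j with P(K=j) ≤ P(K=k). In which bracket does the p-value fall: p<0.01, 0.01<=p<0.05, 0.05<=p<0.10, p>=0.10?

p-value bracket: 0.01<=p<0.05

Exact binomial: n=28, k=11, p₀=1/5=0.2000
P(X=j) = C(n,j)·p₀^j·(1−p₀)^(n−j); p = Σ P(X=j) over j with P(X=j) ≤ P(X=11)
p-value (two-sided) = 0.01680
→ bracket: 0.01<=p<0.05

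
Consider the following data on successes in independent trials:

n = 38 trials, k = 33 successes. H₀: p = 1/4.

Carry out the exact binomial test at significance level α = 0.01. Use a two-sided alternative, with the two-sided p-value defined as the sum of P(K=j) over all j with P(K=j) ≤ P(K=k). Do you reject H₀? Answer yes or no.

reject H₀: yes

Exact binomial: n=38, k=33, p₀=1/4=0.2500
P(X=j) = C(n,j)·p₀^j·(1−p₀)^(n−j); p = Σ P(X=j) over j with P(X=j) ≤ P(X=33)
p-value (two-sided) = 0.00000
At α=0.01: p < α → reject H₀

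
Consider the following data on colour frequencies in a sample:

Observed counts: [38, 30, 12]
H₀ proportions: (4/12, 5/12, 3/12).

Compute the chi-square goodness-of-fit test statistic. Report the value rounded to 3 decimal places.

test statistic = 8.350

n = 80; E_i = n·p_i = [26.67, 33.33, 20.00]
χ² = (38−26.67)²/26.67 + (30−33.33)²/33.33 + (12−20.00)²/20.00 = 8.3500
df = 2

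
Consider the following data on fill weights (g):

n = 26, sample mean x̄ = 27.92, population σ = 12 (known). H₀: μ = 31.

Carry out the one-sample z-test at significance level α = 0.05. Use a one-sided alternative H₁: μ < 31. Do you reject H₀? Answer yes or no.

reject H₀: no

SE = σ/√n = 12/√26 = 2.3534
z = (x̄−μ₀)/SE = (27.92−31)/2.3534 = -1.3087
p-value (one-sided, H₁ less) = 0.09531
At α=0.05: p ≥ α → fail to reject H₀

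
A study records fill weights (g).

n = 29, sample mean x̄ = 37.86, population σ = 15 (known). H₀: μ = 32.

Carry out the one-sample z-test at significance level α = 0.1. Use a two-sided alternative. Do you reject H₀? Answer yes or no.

reject H₀: yes

SE = σ/√n = 15/√29 = 2.7854
z = (x̄−μ₀)/SE = (37.86−32)/2.7854 = 2.1038
p-value (two-sided) = 0.03540
At α=0.1: p < α → reject H₀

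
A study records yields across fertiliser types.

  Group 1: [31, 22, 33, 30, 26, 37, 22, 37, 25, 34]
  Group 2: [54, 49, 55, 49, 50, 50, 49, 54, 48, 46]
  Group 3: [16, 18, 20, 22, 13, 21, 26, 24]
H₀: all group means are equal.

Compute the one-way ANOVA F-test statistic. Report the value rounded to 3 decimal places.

test statistic = 111.773

Group means [29.70, 50.40, 20.00], grand mean 34.321
SSB = Σnᵢ(x̄ᵢ−x̄)² = 4439.607; SSW = ΣΣ(x−x̄ᵢ)² = 496.500
MSB = 4439.607/2 = 2219.8036; MSW = 496.500/25 = 19.8600
F = MSB/MSW = 111.7726
df = (2, 25)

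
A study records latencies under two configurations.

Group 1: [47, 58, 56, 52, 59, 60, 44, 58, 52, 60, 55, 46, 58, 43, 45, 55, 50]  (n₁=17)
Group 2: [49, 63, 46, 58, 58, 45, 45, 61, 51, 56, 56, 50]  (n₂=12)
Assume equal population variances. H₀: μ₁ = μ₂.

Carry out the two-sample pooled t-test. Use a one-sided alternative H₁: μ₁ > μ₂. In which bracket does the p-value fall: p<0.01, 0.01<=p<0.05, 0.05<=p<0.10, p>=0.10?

p-value bracket: p>=0.10

x̄₁=52.824, s₁=5.950, n₁=17
x̄₂=53.167, s₂=6.308, n₂=12
s_p² = [16·5.950² + 11·6.308²]/27 = 37.1903
SE = √(s_p²·(1/17+1/12)) = 2.2993
t = (52.824−53.167)/2.2993 = -0.1492
df = 27
p-value (one-sided, H₁ greater) = 0.55876
→ bracket: p>=0.10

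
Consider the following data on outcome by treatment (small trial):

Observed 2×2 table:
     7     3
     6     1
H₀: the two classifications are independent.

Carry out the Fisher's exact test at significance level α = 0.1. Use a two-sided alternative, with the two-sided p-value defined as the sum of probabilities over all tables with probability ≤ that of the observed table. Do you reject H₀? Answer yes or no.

reject H₀: no

Margins: r₁=10, r₂=7, c₁=13, c₂=4, n=17
p_obs = C(10,7)·C(7,6)/C(17,13); sum pmf over tables with pmf ≤ p_obs
p-value (two-sided) = 0.60294
At α=0.1: p ≥ α → fail to reject H₀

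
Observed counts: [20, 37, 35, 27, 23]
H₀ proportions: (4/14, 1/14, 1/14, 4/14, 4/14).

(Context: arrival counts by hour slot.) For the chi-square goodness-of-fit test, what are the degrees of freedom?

df = k − 1 = 5 − 1 = 4

degrees of freedom = 4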